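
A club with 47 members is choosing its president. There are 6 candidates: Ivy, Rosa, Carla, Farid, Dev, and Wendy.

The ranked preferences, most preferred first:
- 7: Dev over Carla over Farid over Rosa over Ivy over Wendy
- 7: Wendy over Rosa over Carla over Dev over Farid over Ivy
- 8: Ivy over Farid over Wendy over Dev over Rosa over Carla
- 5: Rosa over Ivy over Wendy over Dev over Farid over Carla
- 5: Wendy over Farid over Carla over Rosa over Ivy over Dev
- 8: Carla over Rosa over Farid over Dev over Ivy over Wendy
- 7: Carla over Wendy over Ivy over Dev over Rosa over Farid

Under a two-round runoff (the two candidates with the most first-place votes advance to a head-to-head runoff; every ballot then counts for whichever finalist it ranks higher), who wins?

Round 1 first-place votes: Ivy 8, Rosa 5, Carla 15, Farid 0, Dev 7, Wendy 12. Carla and Wendy advance.
Runoff: Carla is ranked above Wendy on 22 ballots, Wendy above Carla on 25.

Wendy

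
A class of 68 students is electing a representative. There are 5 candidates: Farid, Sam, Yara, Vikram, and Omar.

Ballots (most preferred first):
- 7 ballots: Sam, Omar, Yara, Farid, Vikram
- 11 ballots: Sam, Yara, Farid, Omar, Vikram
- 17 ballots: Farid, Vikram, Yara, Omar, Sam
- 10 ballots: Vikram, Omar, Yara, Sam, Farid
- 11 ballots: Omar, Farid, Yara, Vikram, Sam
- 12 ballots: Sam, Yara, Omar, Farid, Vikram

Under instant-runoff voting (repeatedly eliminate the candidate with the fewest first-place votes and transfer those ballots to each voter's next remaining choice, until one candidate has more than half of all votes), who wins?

Round 1: Farid 17, Sam 30, Yara 0, Vikram 10, Omar 11. Yara eliminated.
Round 2: Farid 17, Sam 30, Vikram 10, Omar 11. Vikram eliminated.
Round 3: Farid 17, Sam 30, Omar 21. Farid eliminated.
Round 4: Sam 30, Omar 38. Omar has a majority (≥35).

Omar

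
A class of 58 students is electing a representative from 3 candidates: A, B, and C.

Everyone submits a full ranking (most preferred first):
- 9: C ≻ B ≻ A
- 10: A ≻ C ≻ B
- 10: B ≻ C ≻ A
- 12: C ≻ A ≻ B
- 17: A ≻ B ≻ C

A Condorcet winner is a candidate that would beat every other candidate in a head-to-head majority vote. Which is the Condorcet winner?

C vs A: 31–27
C vs B: 31–27
C beats every other candidate.

C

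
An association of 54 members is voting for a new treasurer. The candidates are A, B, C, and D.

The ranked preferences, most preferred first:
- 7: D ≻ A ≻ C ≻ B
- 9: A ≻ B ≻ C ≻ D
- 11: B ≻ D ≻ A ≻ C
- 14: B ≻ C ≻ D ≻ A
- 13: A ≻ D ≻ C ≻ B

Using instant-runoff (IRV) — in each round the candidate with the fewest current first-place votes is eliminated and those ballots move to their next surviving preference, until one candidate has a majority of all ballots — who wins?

A

Round 1: A 22, B 25, C 0, D 7. C eliminated.
Round 2: A 22, B 25, D 7. D eliminated.
Round 3: A 29, B 25. A has a majority (≥28).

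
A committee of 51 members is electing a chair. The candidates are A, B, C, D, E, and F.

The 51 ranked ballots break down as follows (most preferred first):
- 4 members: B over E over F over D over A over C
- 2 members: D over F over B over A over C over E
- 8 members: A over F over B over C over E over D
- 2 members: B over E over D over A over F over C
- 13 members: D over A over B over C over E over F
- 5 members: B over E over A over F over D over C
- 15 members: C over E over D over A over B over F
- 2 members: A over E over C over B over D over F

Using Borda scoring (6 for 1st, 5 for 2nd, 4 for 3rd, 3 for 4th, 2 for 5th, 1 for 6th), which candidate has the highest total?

A

A: 4×2 + 2×3 + 8×6 + 2×3 + 13×5 + 5×4 + 15×3 + 2×6 = 210
B: 4×6 + 2×4 + 8×4 + 2×6 + 13×4 + 5×6 + 15×2 + 2×3 = 194
C: 4×1 + 2×2 + 8×3 + 2×1 + 13×3 + 5×1 + 15×6 + 2×4 = 176
D: 4×3 + 2×6 + 8×1 + 2×4 + 13×6 + 5×2 + 15×4 + 2×2 = 192
E: 4×5 + 2×1 + 8×2 + 2×5 + 13×2 + 5×5 + 15×5 + 2×5 = 184
F: 4×4 + 2×5 + 8×5 + 2×2 + 13×1 + 5×3 + 15×1 + 2×1 = 115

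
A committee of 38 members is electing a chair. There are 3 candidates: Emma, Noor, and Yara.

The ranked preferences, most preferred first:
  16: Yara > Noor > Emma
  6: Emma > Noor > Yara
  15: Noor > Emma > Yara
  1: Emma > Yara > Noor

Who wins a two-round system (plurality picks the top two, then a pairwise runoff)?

Round 1 first-place votes: Emma 7, Noor 15, Yara 16. Yara and Noor advance.
Runoff: Yara is ranked above Noor on 17 ballots, Noor above Yara on 21.

Noor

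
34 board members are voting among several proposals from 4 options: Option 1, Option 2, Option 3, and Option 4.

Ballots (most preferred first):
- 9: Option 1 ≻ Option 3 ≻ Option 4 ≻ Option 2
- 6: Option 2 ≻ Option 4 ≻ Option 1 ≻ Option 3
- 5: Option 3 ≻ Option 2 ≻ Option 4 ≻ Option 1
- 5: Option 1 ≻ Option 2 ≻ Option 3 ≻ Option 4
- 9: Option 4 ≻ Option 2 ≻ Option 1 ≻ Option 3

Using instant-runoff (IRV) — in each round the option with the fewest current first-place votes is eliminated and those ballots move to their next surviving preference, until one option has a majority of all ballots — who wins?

Option 2

Round 1: Option 1 14, Option 2 6, Option 3 5, Option 4 9. Option 3 eliminated.
Round 2: Option 1 14, Option 2 11, Option 4 9. Option 4 eliminated.
Round 3: Option 1 14, Option 2 20. Option 2 has a majority (≥18).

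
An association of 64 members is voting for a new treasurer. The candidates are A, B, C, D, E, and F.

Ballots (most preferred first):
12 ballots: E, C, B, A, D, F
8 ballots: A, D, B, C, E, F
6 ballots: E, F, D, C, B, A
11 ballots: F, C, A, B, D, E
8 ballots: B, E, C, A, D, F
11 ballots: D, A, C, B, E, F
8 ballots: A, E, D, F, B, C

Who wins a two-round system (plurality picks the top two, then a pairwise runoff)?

Round 1 first-place votes: A 16, B 8, C 0, D 11, E 18, F 11. E and A advance.
Runoff: E is ranked above A on 26 ballots, A above E on 38.

A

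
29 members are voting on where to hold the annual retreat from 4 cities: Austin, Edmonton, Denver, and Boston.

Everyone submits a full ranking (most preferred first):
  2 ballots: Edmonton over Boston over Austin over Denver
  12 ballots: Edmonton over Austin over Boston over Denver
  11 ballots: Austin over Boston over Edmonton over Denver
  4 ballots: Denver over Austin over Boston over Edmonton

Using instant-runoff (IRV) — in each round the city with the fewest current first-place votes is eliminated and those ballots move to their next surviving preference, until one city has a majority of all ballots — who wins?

Austin

Round 1: Austin 11, Edmonton 14, Denver 4, Boston 0. Boston eliminated.
Round 2: Austin 11, Edmonton 14, Denver 4. Denver eliminated.
Round 3: Austin 15, Edmonton 14. Austin has a majority (≥15).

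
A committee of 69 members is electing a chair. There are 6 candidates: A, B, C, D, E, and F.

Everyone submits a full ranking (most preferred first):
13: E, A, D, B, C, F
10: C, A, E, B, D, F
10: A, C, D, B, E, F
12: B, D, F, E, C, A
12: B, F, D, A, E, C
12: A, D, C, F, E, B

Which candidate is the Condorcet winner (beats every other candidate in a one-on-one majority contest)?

A

A vs B: 45–24
A vs C: 47–22
A vs D: 45–24
A vs E: 44–25
A vs F: 45–24
A beats every other candidate.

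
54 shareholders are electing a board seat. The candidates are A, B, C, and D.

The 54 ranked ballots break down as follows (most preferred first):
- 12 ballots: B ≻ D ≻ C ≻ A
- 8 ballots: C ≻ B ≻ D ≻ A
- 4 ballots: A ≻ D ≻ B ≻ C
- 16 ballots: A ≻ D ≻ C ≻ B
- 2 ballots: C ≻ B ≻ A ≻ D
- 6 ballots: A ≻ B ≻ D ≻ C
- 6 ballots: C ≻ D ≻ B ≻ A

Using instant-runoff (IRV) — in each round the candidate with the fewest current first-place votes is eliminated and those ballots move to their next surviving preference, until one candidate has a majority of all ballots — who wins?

C

Round 1: A 26, B 12, C 16, D 0. D eliminated.
Round 2: A 26, B 12, C 16. B eliminated.
Round 3: A 26, C 28. C has a majority (≥28).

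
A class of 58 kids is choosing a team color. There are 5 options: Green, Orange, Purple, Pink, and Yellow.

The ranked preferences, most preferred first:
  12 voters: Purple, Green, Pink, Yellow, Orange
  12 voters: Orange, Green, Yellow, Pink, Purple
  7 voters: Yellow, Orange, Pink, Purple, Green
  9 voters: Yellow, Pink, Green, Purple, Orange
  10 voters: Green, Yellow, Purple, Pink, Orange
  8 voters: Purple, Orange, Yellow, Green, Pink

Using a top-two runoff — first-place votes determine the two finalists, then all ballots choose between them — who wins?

Yellow

Round 1 first-place votes: Green 10, Orange 12, Purple 20, Pink 0, Yellow 16. Purple and Yellow advance.
Runoff: Purple is ranked above Yellow on 20 ballots, Yellow above Purple on 38.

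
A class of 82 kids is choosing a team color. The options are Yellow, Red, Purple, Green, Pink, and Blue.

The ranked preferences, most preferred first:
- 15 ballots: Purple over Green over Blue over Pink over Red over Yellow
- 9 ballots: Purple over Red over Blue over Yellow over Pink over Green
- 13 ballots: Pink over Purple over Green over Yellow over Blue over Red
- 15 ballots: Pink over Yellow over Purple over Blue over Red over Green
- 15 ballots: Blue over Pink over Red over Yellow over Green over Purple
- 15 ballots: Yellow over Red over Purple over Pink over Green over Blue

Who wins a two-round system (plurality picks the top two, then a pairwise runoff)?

Round 1 first-place votes: Yellow 15, Red 0, Purple 24, Green 0, Pink 28, Blue 15. Pink and Purple advance.
Runoff: Pink is ranked above Purple on 43 ballots, Purple above Pink on 39.

Pink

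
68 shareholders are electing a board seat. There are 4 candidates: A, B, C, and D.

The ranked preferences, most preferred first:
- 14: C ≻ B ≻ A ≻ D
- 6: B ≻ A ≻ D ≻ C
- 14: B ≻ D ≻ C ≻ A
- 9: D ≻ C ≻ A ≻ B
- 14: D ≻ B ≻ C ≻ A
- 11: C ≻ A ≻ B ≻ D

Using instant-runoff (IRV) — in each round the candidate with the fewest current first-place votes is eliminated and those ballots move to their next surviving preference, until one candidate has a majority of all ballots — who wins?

Round 1: A 0, B 20, C 25, D 23. A eliminated.
Round 2: B 20, C 25, D 23. B eliminated.
Round 3: C 25, D 43. D has a majority (≥35).

D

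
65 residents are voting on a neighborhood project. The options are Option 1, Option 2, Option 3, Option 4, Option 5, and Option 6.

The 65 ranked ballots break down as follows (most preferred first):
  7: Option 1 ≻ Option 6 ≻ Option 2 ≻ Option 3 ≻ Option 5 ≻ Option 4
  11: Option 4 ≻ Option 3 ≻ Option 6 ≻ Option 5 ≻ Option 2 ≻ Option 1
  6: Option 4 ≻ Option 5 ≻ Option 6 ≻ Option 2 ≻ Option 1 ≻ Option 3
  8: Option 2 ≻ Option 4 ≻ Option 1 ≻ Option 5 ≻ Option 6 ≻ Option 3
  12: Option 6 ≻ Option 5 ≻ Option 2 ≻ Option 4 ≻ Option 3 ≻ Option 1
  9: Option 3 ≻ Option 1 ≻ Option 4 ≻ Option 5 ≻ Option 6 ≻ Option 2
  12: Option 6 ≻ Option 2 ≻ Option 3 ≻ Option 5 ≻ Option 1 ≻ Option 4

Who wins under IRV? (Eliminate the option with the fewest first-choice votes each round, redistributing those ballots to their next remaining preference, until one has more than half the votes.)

Option 4

Round 1: Option 1 7, Option 2 8, Option 3 9, Option 4 17, Option 5 0, Option 6 24. Option 5 eliminated.
Round 2: Option 1 7, Option 2 8, Option 3 9, Option 4 17, Option 6 24. Option 1 eliminated.
Round 3: Option 2 8, Option 3 9, Option 4 17, Option 6 31. Option 2 eliminated.
Round 4: Option 3 9, Option 4 25, Option 6 31. Option 3 eliminated.
Round 5: Option 4 34, Option 6 31. Option 4 has a majority (≥33).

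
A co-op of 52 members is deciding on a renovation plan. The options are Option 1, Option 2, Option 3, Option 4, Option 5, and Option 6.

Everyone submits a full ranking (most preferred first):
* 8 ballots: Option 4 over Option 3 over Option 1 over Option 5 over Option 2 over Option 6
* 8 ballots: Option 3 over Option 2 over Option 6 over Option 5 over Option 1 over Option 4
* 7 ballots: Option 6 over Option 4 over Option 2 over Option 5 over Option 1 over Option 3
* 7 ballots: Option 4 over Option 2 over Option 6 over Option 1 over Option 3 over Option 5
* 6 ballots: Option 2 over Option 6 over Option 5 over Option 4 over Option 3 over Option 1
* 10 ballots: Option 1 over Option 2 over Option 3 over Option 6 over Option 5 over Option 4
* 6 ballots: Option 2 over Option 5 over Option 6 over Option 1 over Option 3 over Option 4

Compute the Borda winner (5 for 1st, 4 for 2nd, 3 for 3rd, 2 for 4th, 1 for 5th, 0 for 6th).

Option 1: 8×3 + 8×1 + 7×1 + 7×2 + 6×0 + 10×5 + 6×2 = 115
Option 2: 8×1 + 8×4 + 7×3 + 7×4 + 6×5 + 10×4 + 6×5 = 189
Option 3: 8×4 + 8×5 + 7×0 + 7×1 + 6×1 + 10×3 + 6×1 = 121
Option 4: 8×5 + 8×0 + 7×4 + 7×5 + 6×2 + 10×0 + 6×0 = 115
Option 5: 8×2 + 8×2 + 7×2 + 7×0 + 6×3 + 10×1 + 6×4 = 98
Option 6: 8×0 + 8×3 + 7×5 + 7×3 + 6×4 + 10×2 + 6×3 = 142

Option 2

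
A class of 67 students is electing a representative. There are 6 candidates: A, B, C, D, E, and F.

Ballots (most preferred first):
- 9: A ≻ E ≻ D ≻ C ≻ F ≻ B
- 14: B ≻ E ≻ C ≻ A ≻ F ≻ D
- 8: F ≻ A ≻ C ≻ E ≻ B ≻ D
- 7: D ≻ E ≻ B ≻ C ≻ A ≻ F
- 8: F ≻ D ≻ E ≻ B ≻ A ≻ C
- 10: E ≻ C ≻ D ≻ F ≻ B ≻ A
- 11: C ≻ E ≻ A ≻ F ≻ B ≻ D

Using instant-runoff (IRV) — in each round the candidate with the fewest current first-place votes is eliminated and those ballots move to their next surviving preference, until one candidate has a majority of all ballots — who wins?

Round 1: A 9, B 14, C 11, D 7, E 10, F 16. D eliminated.
Round 2: A 9, B 14, C 11, E 17, F 16. A eliminated.
Round 3: B 14, C 11, E 26, F 16. C eliminated.
Round 4: B 14, E 37, F 16. E has a majority (≥34).

E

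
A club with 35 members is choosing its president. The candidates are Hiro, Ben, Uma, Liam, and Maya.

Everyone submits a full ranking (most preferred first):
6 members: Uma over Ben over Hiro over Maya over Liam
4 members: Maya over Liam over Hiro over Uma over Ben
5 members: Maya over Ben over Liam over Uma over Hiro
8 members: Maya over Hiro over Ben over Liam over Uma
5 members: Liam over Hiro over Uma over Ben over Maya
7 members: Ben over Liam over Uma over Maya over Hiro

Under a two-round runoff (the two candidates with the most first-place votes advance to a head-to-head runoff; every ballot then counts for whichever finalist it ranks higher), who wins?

Ben

Round 1 first-place votes: Hiro 0, Ben 7, Uma 6, Liam 5, Maya 17. Maya and Ben advance.
Runoff: Maya is ranked above Ben on 17 ballots, Ben above Maya on 18.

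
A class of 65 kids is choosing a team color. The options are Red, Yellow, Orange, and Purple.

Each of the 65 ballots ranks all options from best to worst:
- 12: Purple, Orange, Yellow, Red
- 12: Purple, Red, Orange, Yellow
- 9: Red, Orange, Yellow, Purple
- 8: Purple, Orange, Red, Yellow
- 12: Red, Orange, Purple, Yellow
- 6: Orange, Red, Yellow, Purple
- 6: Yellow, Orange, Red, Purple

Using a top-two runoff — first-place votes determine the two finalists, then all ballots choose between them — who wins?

Round 1 first-place votes: Red 21, Yellow 6, Orange 6, Purple 32. Purple and Red advance.
Runoff: Purple is ranked above Red on 32 ballots, Red above Purple on 33.

Red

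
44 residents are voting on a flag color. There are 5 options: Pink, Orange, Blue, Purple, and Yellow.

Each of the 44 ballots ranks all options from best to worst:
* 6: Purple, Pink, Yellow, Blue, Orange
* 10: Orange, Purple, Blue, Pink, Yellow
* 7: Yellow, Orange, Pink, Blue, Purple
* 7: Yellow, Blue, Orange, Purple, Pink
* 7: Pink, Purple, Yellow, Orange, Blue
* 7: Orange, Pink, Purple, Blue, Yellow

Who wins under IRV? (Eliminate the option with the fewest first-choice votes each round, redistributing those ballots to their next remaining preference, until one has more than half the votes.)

Round 1: Pink 7, Orange 17, Blue 0, Purple 6, Yellow 14. Blue eliminated.
Round 2: Pink 7, Orange 17, Purple 6, Yellow 14. Purple eliminated.
Round 3: Pink 13, Orange 17, Yellow 14. Pink eliminated.
Round 4: Orange 17, Yellow 27. Yellow has a majority (≥23).

Yellow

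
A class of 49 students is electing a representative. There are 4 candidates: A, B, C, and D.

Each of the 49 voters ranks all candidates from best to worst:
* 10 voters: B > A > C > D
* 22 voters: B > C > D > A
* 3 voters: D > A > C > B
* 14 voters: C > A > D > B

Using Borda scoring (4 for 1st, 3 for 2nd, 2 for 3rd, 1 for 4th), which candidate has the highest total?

A: 10×3 + 22×1 + 3×3 + 14×3 = 103
B: 10×4 + 22×4 + 3×1 + 14×1 = 145
C: 10×2 + 22×3 + 3×2 + 14×4 = 148
D: 10×1 + 22×2 + 3×4 + 14×2 = 94

C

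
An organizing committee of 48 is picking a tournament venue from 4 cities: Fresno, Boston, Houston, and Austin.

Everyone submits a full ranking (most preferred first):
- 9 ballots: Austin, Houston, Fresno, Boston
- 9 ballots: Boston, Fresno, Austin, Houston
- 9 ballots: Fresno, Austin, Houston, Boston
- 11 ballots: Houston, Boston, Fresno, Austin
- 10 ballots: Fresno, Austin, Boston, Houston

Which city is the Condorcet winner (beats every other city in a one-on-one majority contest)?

Fresno

Fresno vs Boston: 28–20
Fresno vs Houston: 28–20
Fresno vs Austin: 39–9
Fresno beats every other city.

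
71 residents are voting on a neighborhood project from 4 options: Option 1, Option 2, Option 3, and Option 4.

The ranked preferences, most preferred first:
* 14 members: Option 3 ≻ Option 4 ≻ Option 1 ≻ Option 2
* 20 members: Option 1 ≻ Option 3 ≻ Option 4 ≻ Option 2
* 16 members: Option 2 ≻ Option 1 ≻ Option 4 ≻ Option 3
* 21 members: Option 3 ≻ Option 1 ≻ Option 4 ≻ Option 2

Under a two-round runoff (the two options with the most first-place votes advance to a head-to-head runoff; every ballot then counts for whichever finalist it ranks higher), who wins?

Round 1 first-place votes: Option 1 20, Option 2 16, Option 3 35, Option 4 0. Option 3 and Option 1 advance.
Runoff: Option 3 is ranked above Option 1 on 35 ballots, Option 1 above Option 3 on 36.

Option 1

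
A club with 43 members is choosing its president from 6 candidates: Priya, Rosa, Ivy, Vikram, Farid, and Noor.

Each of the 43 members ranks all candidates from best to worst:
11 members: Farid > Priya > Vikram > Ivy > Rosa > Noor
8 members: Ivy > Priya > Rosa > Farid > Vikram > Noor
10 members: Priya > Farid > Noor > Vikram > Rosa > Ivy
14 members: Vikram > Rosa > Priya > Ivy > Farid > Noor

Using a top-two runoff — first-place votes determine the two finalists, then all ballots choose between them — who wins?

Farid

Round 1 first-place votes: Priya 10, Rosa 0, Ivy 8, Vikram 14, Farid 11, Noor 0. Vikram and Farid advance.
Runoff: Vikram is ranked above Farid on 14 ballots, Farid above Vikram on 29.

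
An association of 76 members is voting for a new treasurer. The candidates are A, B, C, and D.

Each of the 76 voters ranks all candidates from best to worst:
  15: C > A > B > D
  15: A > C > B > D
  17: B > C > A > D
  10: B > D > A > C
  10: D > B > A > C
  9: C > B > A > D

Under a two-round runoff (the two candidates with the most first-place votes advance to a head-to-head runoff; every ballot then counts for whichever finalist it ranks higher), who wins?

C

Round 1 first-place votes: A 15, B 27, C 24, D 10. B and C advance.
Runoff: B is ranked above C on 37 ballots, C above B on 39.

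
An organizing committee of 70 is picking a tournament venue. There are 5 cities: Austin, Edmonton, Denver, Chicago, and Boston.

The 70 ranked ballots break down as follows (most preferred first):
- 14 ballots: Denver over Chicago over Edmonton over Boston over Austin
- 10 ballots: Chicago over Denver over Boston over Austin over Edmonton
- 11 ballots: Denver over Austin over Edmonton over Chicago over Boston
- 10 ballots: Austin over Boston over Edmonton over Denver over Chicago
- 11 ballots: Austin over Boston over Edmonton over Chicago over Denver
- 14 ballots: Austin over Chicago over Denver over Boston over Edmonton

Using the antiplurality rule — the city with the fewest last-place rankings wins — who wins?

Last-place votes: Austin 14, Edmonton 24, Denver 11, Chicago 10, Boston 11.

Chicago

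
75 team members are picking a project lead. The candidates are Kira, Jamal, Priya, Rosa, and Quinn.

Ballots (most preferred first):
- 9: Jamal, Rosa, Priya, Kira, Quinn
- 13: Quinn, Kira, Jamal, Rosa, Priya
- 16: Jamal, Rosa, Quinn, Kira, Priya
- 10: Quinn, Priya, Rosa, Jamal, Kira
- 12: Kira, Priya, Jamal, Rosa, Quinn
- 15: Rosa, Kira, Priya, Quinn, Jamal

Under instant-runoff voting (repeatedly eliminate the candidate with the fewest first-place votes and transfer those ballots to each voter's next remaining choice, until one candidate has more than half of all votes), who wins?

Quinn

Round 1: Kira 12, Jamal 25, Priya 0, Rosa 15, Quinn 23. Priya eliminated.
Round 2: Kira 12, Jamal 25, Rosa 15, Quinn 23. Kira eliminated.
Round 3: Jamal 37, Rosa 15, Quinn 23. Rosa eliminated.
Round 4: Jamal 37, Quinn 38. Quinn has a majority (≥38).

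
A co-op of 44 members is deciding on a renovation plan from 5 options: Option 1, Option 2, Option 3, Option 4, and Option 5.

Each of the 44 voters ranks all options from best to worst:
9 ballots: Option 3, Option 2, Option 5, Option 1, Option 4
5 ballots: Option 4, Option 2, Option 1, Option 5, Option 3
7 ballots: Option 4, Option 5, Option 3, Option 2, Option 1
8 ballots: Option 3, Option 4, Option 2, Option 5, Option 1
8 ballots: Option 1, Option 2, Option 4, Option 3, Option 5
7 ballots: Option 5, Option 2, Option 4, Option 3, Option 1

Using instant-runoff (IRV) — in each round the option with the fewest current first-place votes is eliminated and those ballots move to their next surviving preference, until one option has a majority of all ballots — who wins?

Option 4

Round 1: Option 1 8, Option 2 0, Option 3 17, Option 4 12, Option 5 7. Option 2 eliminated.
Round 2: Option 1 8, Option 3 17, Option 4 12, Option 5 7. Option 5 eliminated.
Round 3: Option 1 8, Option 3 17, Option 4 19. Option 1 eliminated.
Round 4: Option 3 17, Option 4 27. Option 4 has a majority (≥23).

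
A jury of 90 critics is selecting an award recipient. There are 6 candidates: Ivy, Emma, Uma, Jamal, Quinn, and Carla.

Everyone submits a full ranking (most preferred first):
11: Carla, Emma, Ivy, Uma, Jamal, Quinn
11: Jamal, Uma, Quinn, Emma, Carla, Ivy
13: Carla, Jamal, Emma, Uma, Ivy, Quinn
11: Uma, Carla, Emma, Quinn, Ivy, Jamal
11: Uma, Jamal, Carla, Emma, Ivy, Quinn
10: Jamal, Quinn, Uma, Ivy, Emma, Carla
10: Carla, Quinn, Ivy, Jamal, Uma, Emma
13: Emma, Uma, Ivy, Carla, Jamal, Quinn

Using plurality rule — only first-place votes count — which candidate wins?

First-place votes: Ivy 0, Emma 13, Uma 22, Jamal 21, Quinn 0, Carla 34.

Carla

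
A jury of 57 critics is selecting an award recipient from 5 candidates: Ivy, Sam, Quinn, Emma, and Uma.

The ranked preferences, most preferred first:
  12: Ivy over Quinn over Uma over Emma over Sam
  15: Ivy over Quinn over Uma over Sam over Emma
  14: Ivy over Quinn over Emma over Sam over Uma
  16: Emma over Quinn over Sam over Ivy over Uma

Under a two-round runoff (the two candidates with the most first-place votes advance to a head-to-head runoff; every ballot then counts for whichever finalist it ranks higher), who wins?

Ivy

Round 1 first-place votes: Ivy 41, Sam 0, Quinn 0, Emma 16, Uma 0. Ivy and Emma advance.
Runoff: Ivy is ranked above Emma on 41 ballots, Emma above Ivy on 16.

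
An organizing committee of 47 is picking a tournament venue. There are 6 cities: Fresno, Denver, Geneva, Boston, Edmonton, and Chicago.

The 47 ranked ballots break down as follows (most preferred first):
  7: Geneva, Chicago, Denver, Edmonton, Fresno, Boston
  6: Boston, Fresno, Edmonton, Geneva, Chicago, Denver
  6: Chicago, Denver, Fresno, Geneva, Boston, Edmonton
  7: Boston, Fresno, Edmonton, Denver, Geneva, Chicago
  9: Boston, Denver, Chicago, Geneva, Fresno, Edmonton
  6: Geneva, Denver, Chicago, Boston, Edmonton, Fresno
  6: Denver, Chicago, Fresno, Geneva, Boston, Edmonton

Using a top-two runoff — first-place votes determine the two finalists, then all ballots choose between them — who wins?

Geneva

Round 1 first-place votes: Fresno 0, Denver 6, Geneva 13, Boston 22, Edmonton 0, Chicago 6. Boston and Geneva advance.
Runoff: Boston is ranked above Geneva on 22 ballots, Geneva above Boston on 25.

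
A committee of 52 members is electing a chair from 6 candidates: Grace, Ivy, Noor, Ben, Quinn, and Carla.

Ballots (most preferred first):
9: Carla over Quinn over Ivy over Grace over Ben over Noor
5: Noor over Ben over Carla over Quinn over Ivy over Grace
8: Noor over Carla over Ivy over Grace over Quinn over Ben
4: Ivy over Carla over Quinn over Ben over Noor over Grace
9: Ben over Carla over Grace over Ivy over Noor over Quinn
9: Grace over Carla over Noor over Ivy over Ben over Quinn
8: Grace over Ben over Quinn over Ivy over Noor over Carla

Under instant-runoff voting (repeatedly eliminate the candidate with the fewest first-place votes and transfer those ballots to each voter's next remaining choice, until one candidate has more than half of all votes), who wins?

Round 1: Grace 17, Ivy 4, Noor 13, Ben 9, Quinn 0, Carla 9. Quinn eliminated.
Round 2: Grace 17, Ivy 4, Noor 13, Ben 9, Carla 9. Ivy eliminated.
Round 3: Grace 17, Noor 13, Ben 9, Carla 13. Ben eliminated.
Round 4: Grace 17, Noor 13, Carla 22. Noor eliminated.
Round 5: Grace 17, Carla 35. Carla has a majority (≥27).

Carla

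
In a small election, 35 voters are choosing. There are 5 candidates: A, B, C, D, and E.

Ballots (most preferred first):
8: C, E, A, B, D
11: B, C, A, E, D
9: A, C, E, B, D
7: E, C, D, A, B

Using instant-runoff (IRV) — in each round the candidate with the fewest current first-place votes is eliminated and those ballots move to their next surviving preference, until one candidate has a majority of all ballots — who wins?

C

Round 1: A 9, B 11, C 8, D 0, E 7. D eliminated.
Round 2: A 9, B 11, C 8, E 7. E eliminated.
Round 3: A 9, B 11, C 15. A eliminated.
Round 4: B 11, C 24. C has a majority (≥18).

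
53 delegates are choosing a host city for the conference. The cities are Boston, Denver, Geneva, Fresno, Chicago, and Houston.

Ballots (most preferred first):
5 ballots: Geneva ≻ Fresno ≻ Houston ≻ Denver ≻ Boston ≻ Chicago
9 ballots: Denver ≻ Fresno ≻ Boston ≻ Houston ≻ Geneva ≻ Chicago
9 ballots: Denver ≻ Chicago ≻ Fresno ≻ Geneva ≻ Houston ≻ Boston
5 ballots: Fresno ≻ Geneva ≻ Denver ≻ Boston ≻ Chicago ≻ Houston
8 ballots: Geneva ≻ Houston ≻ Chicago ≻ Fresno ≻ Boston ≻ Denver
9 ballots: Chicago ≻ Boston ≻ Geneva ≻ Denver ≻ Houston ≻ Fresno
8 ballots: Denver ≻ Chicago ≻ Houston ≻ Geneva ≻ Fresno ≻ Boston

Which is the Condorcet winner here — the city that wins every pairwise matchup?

Geneva

Geneva vs Boston: 35–18
Geneva vs Denver: 27–26
Geneva vs Fresno: 30–23
Geneva vs Chicago: 27–26
Geneva vs Houston: 36–17
Geneva beats every other city.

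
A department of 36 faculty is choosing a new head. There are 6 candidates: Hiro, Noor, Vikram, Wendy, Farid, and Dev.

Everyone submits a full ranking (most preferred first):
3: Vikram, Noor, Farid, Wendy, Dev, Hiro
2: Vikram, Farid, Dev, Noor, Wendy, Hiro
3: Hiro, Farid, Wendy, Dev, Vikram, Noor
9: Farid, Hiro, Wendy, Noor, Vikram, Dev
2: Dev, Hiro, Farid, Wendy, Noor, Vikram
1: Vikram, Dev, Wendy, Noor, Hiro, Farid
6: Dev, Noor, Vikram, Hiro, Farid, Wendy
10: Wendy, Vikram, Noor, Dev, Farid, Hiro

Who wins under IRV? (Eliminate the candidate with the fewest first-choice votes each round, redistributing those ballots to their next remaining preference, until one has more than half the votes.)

Round 1: Hiro 3, Noor 0, Vikram 6, Wendy 10, Farid 9, Dev 8. Noor eliminated.
Round 2: Hiro 3, Vikram 6, Wendy 10, Farid 9, Dev 8. Hiro eliminated.
Round 3: Vikram 6, Wendy 10, Farid 12, Dev 8. Vikram eliminated.
Round 4: Wendy 10, Farid 17, Dev 9. Dev eliminated.
Round 5: Wendy 11, Farid 25. Farid has a majority (≥19).

Farid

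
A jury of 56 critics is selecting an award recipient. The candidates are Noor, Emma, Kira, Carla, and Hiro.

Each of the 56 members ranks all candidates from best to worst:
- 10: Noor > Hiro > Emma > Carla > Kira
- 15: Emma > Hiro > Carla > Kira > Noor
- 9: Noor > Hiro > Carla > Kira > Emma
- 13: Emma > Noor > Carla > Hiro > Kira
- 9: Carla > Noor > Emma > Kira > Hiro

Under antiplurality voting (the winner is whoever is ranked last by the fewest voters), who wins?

Carla

Last-place votes: Noor 15, Emma 9, Kira 23, Carla 0, Hiro 9.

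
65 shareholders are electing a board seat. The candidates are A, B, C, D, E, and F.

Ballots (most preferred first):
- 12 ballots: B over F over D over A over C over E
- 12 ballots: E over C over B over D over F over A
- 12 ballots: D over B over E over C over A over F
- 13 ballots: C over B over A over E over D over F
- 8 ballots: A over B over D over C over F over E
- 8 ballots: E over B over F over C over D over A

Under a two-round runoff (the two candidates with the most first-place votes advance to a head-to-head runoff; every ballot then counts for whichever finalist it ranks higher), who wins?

C

Round 1 first-place votes: A 8, B 12, C 13, D 12, E 20, F 0. E and C advance.
Runoff: E is ranked above C on 32 ballots, C above E on 33.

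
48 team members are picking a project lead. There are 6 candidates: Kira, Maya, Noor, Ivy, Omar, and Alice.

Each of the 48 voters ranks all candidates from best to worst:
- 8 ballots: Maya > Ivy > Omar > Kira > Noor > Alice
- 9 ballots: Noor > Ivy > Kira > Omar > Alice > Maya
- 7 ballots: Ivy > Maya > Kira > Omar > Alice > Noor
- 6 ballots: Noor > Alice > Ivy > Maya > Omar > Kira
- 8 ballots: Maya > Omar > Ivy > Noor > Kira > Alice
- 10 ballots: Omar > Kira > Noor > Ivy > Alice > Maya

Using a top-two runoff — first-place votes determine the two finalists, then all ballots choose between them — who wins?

Noor

Round 1 first-place votes: Kira 0, Maya 16, Noor 15, Ivy 7, Omar 10, Alice 0. Maya and Noor advance.
Runoff: Maya is ranked above Noor on 23 ballots, Noor above Maya on 25.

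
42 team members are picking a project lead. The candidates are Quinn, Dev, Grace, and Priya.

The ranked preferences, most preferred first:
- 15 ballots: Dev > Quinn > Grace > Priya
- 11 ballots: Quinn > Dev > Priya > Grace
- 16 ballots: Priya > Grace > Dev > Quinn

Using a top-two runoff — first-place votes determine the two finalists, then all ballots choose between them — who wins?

Round 1 first-place votes: Quinn 11, Dev 15, Grace 0, Priya 16. Priya and Dev advance.
Runoff: Priya is ranked above Dev on 16 ballots, Dev above Priya on 26.

Dev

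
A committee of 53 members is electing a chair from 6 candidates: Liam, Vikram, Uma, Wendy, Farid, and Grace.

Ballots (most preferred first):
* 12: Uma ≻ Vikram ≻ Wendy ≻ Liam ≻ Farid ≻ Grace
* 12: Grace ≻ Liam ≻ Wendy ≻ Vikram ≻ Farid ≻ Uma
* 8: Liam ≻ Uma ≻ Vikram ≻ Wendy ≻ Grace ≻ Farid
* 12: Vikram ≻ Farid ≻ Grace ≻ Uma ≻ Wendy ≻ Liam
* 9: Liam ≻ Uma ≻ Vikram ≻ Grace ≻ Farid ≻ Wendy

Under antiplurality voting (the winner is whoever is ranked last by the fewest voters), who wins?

Last-place votes: Liam 12, Vikram 0, Uma 12, Wendy 9, Farid 8, Grace 12.

Vikram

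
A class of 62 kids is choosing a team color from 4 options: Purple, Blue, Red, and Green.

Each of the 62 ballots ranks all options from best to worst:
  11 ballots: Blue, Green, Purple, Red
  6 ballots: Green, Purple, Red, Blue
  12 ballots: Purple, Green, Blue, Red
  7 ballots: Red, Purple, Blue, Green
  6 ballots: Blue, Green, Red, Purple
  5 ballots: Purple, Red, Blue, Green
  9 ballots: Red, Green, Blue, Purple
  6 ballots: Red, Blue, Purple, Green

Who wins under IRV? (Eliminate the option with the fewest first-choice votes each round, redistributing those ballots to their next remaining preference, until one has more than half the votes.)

Purple

Round 1: Purple 17, Blue 17, Red 22, Green 6. Green eliminated.
Round 2: Purple 23, Blue 17, Red 22. Blue eliminated.
Round 3: Purple 34, Red 28. Purple has a majority (≥32).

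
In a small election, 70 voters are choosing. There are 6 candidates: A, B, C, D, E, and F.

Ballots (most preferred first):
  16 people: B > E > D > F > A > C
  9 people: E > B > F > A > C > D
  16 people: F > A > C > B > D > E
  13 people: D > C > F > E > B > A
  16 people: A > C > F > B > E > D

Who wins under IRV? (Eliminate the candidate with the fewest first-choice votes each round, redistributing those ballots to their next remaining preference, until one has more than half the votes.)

Round 1: A 16, B 16, C 0, D 13, E 9, F 16. C eliminated.
Round 2: A 16, B 16, D 13, E 9, F 16. E eliminated.
Round 3: A 16, B 25, D 13, F 16. D eliminated.
Round 4: A 16, B 25, F 29. A eliminated.
Round 5: B 25, F 45. F has a majority (≥36).

F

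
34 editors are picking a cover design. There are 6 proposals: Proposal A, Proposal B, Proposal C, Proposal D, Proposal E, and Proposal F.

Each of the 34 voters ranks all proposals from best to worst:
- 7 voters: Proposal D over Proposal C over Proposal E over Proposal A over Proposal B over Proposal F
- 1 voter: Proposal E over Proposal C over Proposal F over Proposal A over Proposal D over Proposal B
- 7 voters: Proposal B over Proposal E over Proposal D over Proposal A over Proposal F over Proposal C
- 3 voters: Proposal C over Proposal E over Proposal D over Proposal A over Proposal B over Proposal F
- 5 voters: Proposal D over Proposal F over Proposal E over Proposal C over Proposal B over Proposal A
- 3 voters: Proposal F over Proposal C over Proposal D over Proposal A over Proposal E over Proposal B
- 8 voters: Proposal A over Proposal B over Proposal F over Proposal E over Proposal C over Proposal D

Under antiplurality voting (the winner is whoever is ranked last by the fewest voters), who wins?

Last-place votes: Proposal A 5, Proposal B 4, Proposal C 7, Proposal D 8, Proposal E 0, Proposal F 10.

Proposal E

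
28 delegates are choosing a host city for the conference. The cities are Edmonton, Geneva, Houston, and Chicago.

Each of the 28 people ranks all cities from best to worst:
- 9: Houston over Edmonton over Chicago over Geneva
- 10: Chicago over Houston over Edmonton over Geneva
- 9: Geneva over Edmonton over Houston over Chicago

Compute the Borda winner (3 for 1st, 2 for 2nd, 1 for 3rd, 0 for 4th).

Houston

Edmonton: 9×2 + 10×1 + 9×2 = 46
Geneva: 9×0 + 10×0 + 9×3 = 27
Houston: 9×3 + 10×2 + 9×1 = 56
Chicago: 9×1 + 10×3 + 9×0 = 39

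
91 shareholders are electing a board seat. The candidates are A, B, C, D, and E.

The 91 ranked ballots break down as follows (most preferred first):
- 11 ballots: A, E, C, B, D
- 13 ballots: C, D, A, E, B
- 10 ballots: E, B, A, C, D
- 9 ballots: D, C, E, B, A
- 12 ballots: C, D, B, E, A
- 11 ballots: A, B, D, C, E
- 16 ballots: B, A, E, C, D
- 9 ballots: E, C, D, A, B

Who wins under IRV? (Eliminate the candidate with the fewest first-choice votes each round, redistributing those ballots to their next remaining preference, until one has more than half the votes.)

Round 1: A 22, B 16, C 25, D 9, E 19. D eliminated.
Round 2: A 22, B 16, C 34, E 19. B eliminated.
Round 3: A 38, C 34, E 19. E eliminated.
Round 4: A 48, C 43. A has a majority (≥46).

A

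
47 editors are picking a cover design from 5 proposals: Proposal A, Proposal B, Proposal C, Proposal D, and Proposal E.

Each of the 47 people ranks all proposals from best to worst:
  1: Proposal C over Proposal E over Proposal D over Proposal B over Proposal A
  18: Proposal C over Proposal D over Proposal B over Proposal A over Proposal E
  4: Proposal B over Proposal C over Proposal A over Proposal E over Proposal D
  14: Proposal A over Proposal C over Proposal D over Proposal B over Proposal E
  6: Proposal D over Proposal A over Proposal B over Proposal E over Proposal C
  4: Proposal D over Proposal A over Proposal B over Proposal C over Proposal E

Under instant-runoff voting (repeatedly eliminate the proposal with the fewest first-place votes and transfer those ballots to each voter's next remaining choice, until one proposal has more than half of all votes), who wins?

Proposal A

Round 1: Proposal A 14, Proposal B 4, Proposal C 19, Proposal D 10, Proposal E 0. Proposal E eliminated.
Round 2: Proposal A 14, Proposal B 4, Proposal C 19, Proposal D 10. Proposal B eliminated.
Round 3: Proposal A 14, Proposal C 23, Proposal D 10. Proposal D eliminated.
Round 4: Proposal A 24, Proposal C 23. Proposal A has a majority (≥24).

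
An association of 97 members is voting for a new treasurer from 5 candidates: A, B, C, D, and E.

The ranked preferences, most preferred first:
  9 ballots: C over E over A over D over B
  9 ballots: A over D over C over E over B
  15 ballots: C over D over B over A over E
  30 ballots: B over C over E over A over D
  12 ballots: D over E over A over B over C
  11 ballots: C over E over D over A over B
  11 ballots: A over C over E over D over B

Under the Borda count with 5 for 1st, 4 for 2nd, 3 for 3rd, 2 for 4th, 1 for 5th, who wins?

A: 9×3 + 9×5 + 15×2 + 30×2 + 12×3 + 11×2 + 11×5 = 275
B: 9×1 + 9×1 + 15×3 + 30×5 + 12×2 + 11×1 + 11×1 = 259
C: 9×5 + 9×3 + 15×5 + 30×4 + 12×1 + 11×5 + 11×4 = 378
D: 9×2 + 9×4 + 15×4 + 30×1 + 12×5 + 11×3 + 11×2 = 259
E: 9×4 + 9×2 + 15×1 + 30×3 + 12×4 + 11×4 + 11×3 = 284

C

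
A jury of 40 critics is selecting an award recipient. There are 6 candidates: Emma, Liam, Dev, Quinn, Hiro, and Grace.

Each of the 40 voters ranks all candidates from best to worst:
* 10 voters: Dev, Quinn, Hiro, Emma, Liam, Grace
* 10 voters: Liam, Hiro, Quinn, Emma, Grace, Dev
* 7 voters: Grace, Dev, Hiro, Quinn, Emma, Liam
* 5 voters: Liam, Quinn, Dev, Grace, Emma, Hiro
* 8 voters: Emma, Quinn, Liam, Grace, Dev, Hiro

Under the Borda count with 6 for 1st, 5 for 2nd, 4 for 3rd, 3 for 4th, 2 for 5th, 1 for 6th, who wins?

Emma: 10×3 + 10×3 + 7×2 + 5×2 + 8×6 = 132
Liam: 10×2 + 10×6 + 7×1 + 5×6 + 8×4 = 149
Dev: 10×6 + 10×1 + 7×5 + 5×4 + 8×2 = 141
Quinn: 10×5 + 10×4 + 7×3 + 5×5 + 8×5 = 176
Hiro: 10×4 + 10×5 + 7×4 + 5×1 + 8×1 = 131
Grace: 10×1 + 10×2 + 7×6 + 5×3 + 8×3 = 111

Quinn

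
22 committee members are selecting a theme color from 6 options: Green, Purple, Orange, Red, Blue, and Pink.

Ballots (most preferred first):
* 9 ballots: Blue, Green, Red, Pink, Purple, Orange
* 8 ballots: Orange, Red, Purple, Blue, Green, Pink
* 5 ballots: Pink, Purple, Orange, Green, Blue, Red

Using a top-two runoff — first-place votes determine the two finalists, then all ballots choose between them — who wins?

Round 1 first-place votes: Green 0, Purple 0, Orange 8, Red 0, Blue 9, Pink 5. Blue and Orange advance.
Runoff: Blue is ranked above Orange on 9 ballots, Orange above Blue on 13.

Orange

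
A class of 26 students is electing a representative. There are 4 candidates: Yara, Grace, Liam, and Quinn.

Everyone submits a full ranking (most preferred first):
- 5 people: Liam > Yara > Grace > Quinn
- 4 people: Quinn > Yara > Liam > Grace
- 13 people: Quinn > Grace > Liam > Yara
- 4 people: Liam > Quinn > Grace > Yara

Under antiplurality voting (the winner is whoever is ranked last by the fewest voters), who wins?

Last-place votes: Yara 17, Grace 4, Liam 0, Quinn 5.

Liam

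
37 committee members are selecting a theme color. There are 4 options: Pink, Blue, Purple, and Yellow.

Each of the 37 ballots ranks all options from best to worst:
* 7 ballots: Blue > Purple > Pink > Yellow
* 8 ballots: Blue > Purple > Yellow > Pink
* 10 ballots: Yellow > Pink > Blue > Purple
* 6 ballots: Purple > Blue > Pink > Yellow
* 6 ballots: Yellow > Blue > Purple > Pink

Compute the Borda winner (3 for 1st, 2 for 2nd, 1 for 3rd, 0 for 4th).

Blue

Pink: 7×1 + 8×0 + 10×2 + 6×1 + 6×0 = 33
Blue: 7×3 + 8×3 + 10×1 + 6×2 + 6×2 = 79
Purple: 7×2 + 8×2 + 10×0 + 6×3 + 6×1 = 54
Yellow: 7×0 + 8×1 + 10×3 + 6×0 + 6×3 = 56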